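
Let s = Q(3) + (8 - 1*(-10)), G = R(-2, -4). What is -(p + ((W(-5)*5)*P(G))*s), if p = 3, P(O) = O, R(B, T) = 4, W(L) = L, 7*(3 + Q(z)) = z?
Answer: 10779/7 ≈ 1539.9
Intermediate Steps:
Q(z) = -3 + z/7
G = 4
s = 108/7 (s = (-3 + (⅐)*3) + (8 - 1*(-10)) = (-3 + 3/7) + (8 + 10) = -18/7 + 18 = 108/7 ≈ 15.429)
-(p + ((W(-5)*5)*P(G))*s) = -(3 + (-5*5*4)*(108/7)) = -(3 - 25*4*(108/7)) = -(3 - 100*108/7) = -(3 - 10800/7) = -1*(-10779/7) = 10779/7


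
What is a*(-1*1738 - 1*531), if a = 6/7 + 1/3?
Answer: -56725/21 ≈ -2701.2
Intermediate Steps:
a = 25/21 (a = 6*(1/7) + 1*(1/3) = 6/7 + 1/3 = 25/21 ≈ 1.1905)
a*(-1*1738 - 1*531) = 25*(-1*1738 - 1*531)/21 = 25*(-1738 - 531)/21 = (25/21)*(-2269) = -56725/21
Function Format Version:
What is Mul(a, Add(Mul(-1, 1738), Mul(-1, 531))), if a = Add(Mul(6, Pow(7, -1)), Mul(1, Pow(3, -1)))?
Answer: Rational(-56725, 21) ≈ -2701.2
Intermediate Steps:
a = Rational(25, 21) (a = Add(Mul(6, Rational(1, 7)), Mul(1, Rational(1, 3))) = Add(Rational(6, 7), Rational(1, 3)) = Rational(25, 21) ≈ 1.1905)
Mul(a, Add(Mul(-1, 1738), Mul(-1, 531))) = Mul(Rational(25, 21), Add(Mul(-1, 1738), Mul(-1, 531))) = Mul(Rational(25, 21), Add(-1738, -531)) = Mul(Rational(25, 21), -2269) = Rational(-56725, 21)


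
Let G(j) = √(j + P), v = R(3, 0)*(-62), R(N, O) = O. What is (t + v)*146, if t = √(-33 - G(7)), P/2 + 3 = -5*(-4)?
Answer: 146*√(-33 - √41) ≈ 916.47*I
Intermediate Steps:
P = 34 (P = -6 + 2*(-5*(-4)) = -6 + 2*20 = -6 + 40 = 34)
v = 0 (v = 0*(-62) = 0)
G(j) = √(34 + j) (G(j) = √(j + 34) = √(34 + j))
t = √(-33 - √41) (t = √(-33 - √(34 + 7)) = √(-33 - √41) ≈ 6.2772*I)
(t + v)*146 = (√(-33 - √41) + 0)*146 = √(-33 - √41)*146 = 146*√(-33 - √41)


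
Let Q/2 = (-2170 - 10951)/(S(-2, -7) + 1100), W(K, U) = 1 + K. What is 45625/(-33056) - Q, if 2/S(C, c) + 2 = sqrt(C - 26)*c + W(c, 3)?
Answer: 322736085366967/14358904980256 - 183694*I*sqrt(7)/434381201 ≈ 22.476 - 0.0011189*I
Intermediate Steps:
S(C, c) = 2/(-1 + c + c*sqrt(-26 + C)) (S(C, c) = 2/(-2 + (sqrt(C - 26)*c + (1 + c))) = 2/(-2 + (sqrt(-26 + C)*c + (1 + c))) = 2/(-2 + (c*sqrt(-26 + C) + (1 + c))) = 2/(-2 + (1 + c + c*sqrt(-26 + C))) = 2/(-1 + c + c*sqrt(-26 + C)))
Q = -26242/(1100 + 2/(-8 - 14*I*sqrt(7))) (Q = 2*((-2170 - 10951)/(2/(-1 - 7 - 7*sqrt(-26 - 2)) + 1100)) = 2*(-13121/(2/(-1 - 7 - 14*I*sqrt(7)) + 1100)) = 2*(-13121/(2/(-8 - 14*I*sqrt(7)) + 1100)) = 2*(-13121/(1100 + 2/(-8 - 14*I*sqrt(7)))) = -26242/(1100 + 2/(-8 - 14*I*sqrt(7))) ≈ -23.857 + 0.0011189*I)
45625/(-33056) - Q = 45625/(-33056) - 26242*(-7*sqrt(7) + 4*I)/(-4399*I + 7700*sqrt(7)) = 45625*(-1/33056) - 26242*(-7*sqrt(7) + 4*I)/(-4399*I + 7700*sqrt(7)) = -45625/33056 - 26242*(-7*sqrt(7) + 4*I)/(-4399*I + 7700*sqrt(7))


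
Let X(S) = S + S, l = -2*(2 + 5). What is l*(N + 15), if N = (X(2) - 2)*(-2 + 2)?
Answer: -210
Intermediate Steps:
l = -14 (l = -2*7 = -14)
X(S) = 2*S
N = 0 (N = (2*2 - 2)*(-2 + 2) = (4 - 2)*0 = 2*0 = 0)
l*(N + 15) = -14*(0 + 15) = -14*15 = -210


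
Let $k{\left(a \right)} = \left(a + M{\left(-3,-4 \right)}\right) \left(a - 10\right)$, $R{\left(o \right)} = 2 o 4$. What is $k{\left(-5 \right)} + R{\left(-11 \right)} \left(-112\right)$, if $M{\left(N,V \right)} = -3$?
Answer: $9976$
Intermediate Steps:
$R{\left(o \right)} = 8 o$
$k{\left(a \right)} = \left(-10 + a\right) \left(-3 + a\right)$ ($k{\left(a \right)} = \left(a - 3\right) \left(a - 10\right) = \left(-3 + a\right) \left(-10 + a\right) = \left(-10 + a\right) \left(-3 + a\right)$)
$k{\left(-5 \right)} + R{\left(-11 \right)} \left(-112\right) = \left(30 + \left(-5\right)^{2} - -65\right) + 8 \left(-11\right) \left(-112\right) = \left(30 + 25 + 65\right) - -9856 = 120 + 9856 = 9976$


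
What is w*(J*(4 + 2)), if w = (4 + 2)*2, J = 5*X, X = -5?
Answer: -1800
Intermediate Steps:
J = -25 (J = 5*(-5) = -25)
w = 12 (w = 6*2 = 12)
w*(J*(4 + 2)) = 12*(-25*(4 + 2)) = 12*(-25*6) = 12*(-150) = -1800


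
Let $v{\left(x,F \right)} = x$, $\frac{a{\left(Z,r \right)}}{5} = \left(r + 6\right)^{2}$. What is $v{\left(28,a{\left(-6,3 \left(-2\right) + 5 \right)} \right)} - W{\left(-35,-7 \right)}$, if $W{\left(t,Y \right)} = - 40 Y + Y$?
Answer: $-245$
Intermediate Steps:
$W{\left(t,Y \right)} = - 39 Y$
$a{\left(Z,r \right)} = 5 \left(6 + r\right)^{2}$ ($a{\left(Z,r \right)} = 5 \left(r + 6\right)^{2} = 5 \left(6 + r\right)^{2}$)
$v{\left(28,a{\left(-6,3 \left(-2\right) + 5 \right)} \right)} - W{\left(-35,-7 \right)} = 28 - \left(-39\right) \left(-7\right) = 28 - 273 = -245$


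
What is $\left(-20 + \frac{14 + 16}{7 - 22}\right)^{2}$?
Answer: $484$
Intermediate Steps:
$\left(-20 + \frac{14 + 16}{7 - 22}\right)^{2} = \left(-20 + \frac{30}{-15}\right)^{2} = \left(-20 + 30 \left(- \frac{1}{15}\right)\right)^{2} = \left(-20 - 2\right)^{2} = \left(-22\right)^{2} = 484$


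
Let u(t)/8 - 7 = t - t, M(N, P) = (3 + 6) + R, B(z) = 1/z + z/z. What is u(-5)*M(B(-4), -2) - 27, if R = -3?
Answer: 309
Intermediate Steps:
B(z) = 1 + 1/z (B(z) = 1/z + 1 = 1 + 1/z)
M(N, P) = 6 (M(N, P) = (3 + 6) - 3 = 9 - 3 = 6)
u(t) = 56 (u(t) = 56 + 8*(t - t) = 56 + 8*0 = 56 + 0 = 56)
u(-5)*M(B(-4), -2) - 27 = 56*6 - 27 = 336 - 27 = 309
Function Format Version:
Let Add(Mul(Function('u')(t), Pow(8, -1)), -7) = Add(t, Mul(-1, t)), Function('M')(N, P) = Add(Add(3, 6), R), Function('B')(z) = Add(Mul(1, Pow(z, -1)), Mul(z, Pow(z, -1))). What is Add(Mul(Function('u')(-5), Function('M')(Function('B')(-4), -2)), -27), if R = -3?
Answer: 309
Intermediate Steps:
Function('B')(z) = Add(1, Pow(z, -1)) (Function('B')(z) = Add(Pow(z, -1), 1) = Add(1, Pow(z, -1)))
Function('M')(N, P) = 6 (Function('M')(N, P) = Add(Add(3, 6), -3) = Add(9, -3) = 6)
Function('u')(t) = 56 (Function('u')(t) = Add(56, Mul(8, Add(t, Mul(-1, t)))) = Add(56, Mul(8, 0)) = Add(56, 0) = 56)
Add(Mul(Function('u')(-5), Function('M')(Function('B')(-4), -2)), -27) = Add(Mul(56, 6), -27) = Add(336, -27) = 309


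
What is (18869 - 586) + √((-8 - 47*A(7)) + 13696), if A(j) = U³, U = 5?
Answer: 18283 + √7813 ≈ 18371.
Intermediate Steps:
A(j) = 125 (A(j) = 5³ = 125)
(18869 - 586) + √((-8 - 47*A(7)) + 13696) = (18869 - 586) + √((-8 - 47*125) + 13696) = 18283 + √((-8 - 5875) + 13696) = 18283 + √(-5883 + 13696) = 18283 + √7813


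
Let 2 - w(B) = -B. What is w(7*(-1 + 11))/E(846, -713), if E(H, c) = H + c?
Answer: 72/133 ≈ 0.54135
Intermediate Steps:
w(B) = 2 + B (w(B) = 2 - (-1)*B = 2 + B)
w(7*(-1 + 11))/E(846, -713) = (2 + 7*(-1 + 11))/(846 - 713) = (2 + 7*10)/133 = (2 + 70)*(1/133) = 72*(1/133) = 72/133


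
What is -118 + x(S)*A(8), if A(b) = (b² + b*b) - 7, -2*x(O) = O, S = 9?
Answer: -1325/2 ≈ -662.50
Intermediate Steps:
x(O) = -O/2
A(b) = -7 + 2*b² (A(b) = (b² + b²) - 7 = 2*b² - 7 = -7 + 2*b²)
-118 + x(S)*A(8) = -118 + (-½*9)*(-7 + 2*8²) = -118 - 9*(-7 + 2*64)/2 = -118 - 9*(-7 + 128)/2 = -118 - 9/2*121 = -118 - 1089/2 = -1325/2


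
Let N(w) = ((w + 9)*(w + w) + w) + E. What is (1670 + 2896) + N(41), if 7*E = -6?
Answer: 60943/7 ≈ 8706.1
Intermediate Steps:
E = -6/7 (E = (⅐)*(-6) = -6/7 ≈ -0.85714)
N(w) = -6/7 + w + 2*w*(9 + w) (N(w) = ((w + 9)*(w + w) + w) - 6/7 = ((9 + w)*(2*w) + w) - 6/7 = (2*w*(9 + w) + w) - 6/7 = (w + 2*w*(9 + w)) - 6/7 = -6/7 + w + 2*w*(9 + w))
(1670 + 2896) + N(41) = (1670 + 2896) + (-6/7 + 2*41² + 19*41) = 4566 + (-6/7 + 2*1681 + 779) = 4566 + (-6/7 + 3362 + 779) = 4566 + 28981/7 = 60943/7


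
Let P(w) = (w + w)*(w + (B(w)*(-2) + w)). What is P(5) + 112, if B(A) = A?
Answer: 112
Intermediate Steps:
P(w) = 0 (P(w) = (w + w)*(w + (w*(-2) + w)) = (2*w)*(w + (-2*w + w)) = (2*w)*(w - w) = (2*w)*0 = 0)
P(5) + 112 = 0 + 112 = 112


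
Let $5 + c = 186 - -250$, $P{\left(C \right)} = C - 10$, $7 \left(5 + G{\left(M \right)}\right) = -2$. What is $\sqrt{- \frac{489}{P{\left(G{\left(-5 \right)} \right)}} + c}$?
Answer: $\frac{2 \sqrt{1325195}}{107} \approx 21.517$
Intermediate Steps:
$G{\left(M \right)} = - \frac{37}{7}$ ($G{\left(M \right)} = -5 + \frac{1}{7} \left(-2\right) = -5 - \frac{2}{7} = - \frac{37}{7}$)
$P{\left(C \right)} = -10 + C$
$c = 431$ ($c = -5 + \left(186 - -250\right) = -5 + \left(186 + 250\right) = -5 + 436 = 431$)
$\sqrt{- \frac{489}{P{\left(G{\left(-5 \right)} \right)}} + c} = \sqrt{- \frac{489}{-10 - \frac{37}{7}} + 431} = \sqrt{- \frac{489}{- \frac{107}{7}} + 431} = \sqrt{\left(-489\right) \left(- \frac{7}{107}\right) + 431} = \sqrt{\frac{3423}{107} + 431} = \sqrt{\frac{49540}{107}} = \frac{2 \sqrt{1325195}}{107}$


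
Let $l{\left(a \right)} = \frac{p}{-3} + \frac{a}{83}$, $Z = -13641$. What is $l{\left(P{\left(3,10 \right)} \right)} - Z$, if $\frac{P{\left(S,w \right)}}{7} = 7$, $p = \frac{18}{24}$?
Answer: $\frac{4528925}{332} \approx 13641.0$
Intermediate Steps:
$p = \frac{3}{4}$ ($p = 18 \cdot \frac{1}{24} = \frac{3}{4} \approx 0.75$)
$P{\left(S,w \right)} = 49$ ($P{\left(S,w \right)} = 7 \cdot 7 = 49$)
$l{\left(a \right)} = - \frac{1}{4} + \frac{a}{83}$ ($l{\left(a \right)} = \frac{3}{4 \left(-3\right)} + \frac{a}{83} = \frac{3}{4} \left(- \frac{1}{3}\right) + a \frac{1}{83} = - \frac{1}{4} + \frac{a}{83}$)
$l{\left(P{\left(3,10 \right)} \right)} - Z = \left(- \frac{1}{4} + \frac{1}{83} \cdot 49\right) - -13641 = \left(- \frac{1}{4} + \frac{49}{83}\right) + 13641 = \frac{113}{332} + 13641 = \frac{4528925}{332}$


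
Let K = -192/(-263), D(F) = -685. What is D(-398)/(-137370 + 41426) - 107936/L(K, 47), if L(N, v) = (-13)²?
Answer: -10355695819/16214536 ≈ -638.67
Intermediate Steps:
K = 192/263 (K = -192*(-1/263) = 192/263 ≈ 0.73004)
L(N, v) = 169
D(-398)/(-137370 + 41426) - 107936/L(K, 47) = -685/(-137370 + 41426) - 107936/169 = -685/(-95944) - 107936*1/169 = -685*(-1/95944) - 107936/169 = 685/95944 - 107936/169 = -10355695819/16214536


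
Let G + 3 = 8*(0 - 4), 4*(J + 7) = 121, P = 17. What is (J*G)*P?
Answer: -55335/4 ≈ -13834.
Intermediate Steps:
J = 93/4 (J = -7 + (¼)*121 = -7 + 121/4 = 93/4 ≈ 23.250)
G = -35 (G = -3 + 8*(0 - 4) = -3 + 8*(-4) = -3 - 32 = -35)
(J*G)*P = ((93/4)*(-35))*17 = -3255/4*17 = -55335/4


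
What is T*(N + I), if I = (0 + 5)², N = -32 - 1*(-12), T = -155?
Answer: -775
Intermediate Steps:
N = -20 (N = -32 + 12 = -20)
I = 25 (I = 5² = 25)
T*(N + I) = -155*(-20 + 25) = -155*5 = -775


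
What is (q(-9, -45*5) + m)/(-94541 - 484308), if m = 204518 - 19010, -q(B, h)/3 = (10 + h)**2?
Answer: -46833/578849 ≈ -0.080907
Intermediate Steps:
q(B, h) = -3*(10 + h)**2
m = 185508
(q(-9, -45*5) + m)/(-94541 - 484308) = (-3*(10 - 45*5)**2 + 185508)/(-94541 - 484308) = (-3*(10 - 225)**2 + 185508)/(-578849) = (-3*(-215)**2 + 185508)*(-1/578849) = (-3*46225 + 185508)*(-1/578849) = (-138675 + 185508)*(-1/578849) = 46833*(-1/578849) = -46833/578849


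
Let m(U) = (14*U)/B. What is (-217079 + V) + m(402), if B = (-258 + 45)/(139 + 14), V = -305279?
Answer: -37374446/71 ≈ -5.2640e+5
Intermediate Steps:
B = -71/51 (B = -213/153 = -213*1/153 = -71/51 ≈ -1.3922)
m(U) = -714*U/71 (m(U) = (14*U)/(-71/51) = (14*U)*(-51/71) = -714*U/71)
(-217079 + V) + m(402) = (-217079 - 305279) - 714/71*402 = -522358 - 287028/71 = -37374446/71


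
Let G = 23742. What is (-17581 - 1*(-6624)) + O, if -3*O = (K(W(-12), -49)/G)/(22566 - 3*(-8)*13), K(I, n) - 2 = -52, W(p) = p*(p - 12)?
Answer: -8927261922773/814754214 ≈ -10957.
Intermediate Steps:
W(p) = p*(-12 + p)
K(I, n) = -50 (K(I, n) = 2 - 52 = -50)
O = 25/814754214 (O = -(-50/23742)/(3*(22566 - 3*(-8)*13)) = -(-50*1/23742)/(3*(22566 + 24*13)) = -(-25)/(35613*(22566 + 312)) = -(-25)/(35613*22878) = -⅓*(-25/271584738) = 25/814754214 ≈ 3.0684e-8)
(-17581 - 1*(-6624)) + O = (-17581 - 1*(-6624)) + 25/814754214 = (-17581 + 6624) + 25/814754214 = -10957 + 25/814754214 = -8927261922773/814754214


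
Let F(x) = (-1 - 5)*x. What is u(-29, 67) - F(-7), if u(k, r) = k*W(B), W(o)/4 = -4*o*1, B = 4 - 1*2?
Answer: 886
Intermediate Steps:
B = 2 (B = 4 - 2 = 2)
W(o) = -16*o (W(o) = 4*(-4*o*1) = 4*(-4*o) = -16*o)
F(x) = -6*x
u(k, r) = -32*k (u(k, r) = k*(-16*2) = k*(-32) = -32*k)
u(-29, 67) - F(-7) = -32*(-29) - (-6)*(-7) = 928 - 1*42 = 928 - 42 = 886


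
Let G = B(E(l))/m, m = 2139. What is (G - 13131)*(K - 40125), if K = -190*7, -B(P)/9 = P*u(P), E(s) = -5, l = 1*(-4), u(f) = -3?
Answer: 388120281840/713 ≈ 5.4435e+8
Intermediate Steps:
l = -4
B(P) = 27*P (B(P) = -9*P*(-3) = -(-27)*P = 27*P)
K = -1330
G = -45/713 (G = (27*(-5))/2139 = -135*1/2139 = -45/713 ≈ -0.063114)
(G - 13131)*(K - 40125) = (-45/713 - 13131)*(-1330 - 40125) = -9362448/713*(-41455) = 388120281840/713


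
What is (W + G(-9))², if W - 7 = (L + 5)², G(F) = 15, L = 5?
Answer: 14884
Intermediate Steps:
W = 107 (W = 7 + (5 + 5)² = 7 + 10² = 7 + 100 = 107)
(W + G(-9))² = (107 + 15)² = 122² = 14884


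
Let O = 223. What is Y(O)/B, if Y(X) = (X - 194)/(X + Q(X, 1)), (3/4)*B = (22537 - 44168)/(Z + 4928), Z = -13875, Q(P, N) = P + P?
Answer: 259463/19294852 ≈ 0.013447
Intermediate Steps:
Q(P, N) = 2*P
B = 86524/26841 (B = 4*((22537 - 44168)/(-13875 + 4928))/3 = 4*(-21631/(-8947))/3 = 4*(-21631*(-1/8947))/3 = (4/3)*(21631/8947) = 86524/26841 ≈ 3.2236)
Y(X) = (-194 + X)/(3*X) (Y(X) = (X - 194)/(X + 2*X) = (-194 + X)/((3*X)) = (-194 + X)*(1/(3*X)) = (-194 + X)/(3*X))
Y(O)/B = ((⅓)*(-194 + 223)/223)/(86524/26841) = ((⅓)*(1/223)*29)*(26841/86524) = (29/669)*(26841/86524) = 259463/19294852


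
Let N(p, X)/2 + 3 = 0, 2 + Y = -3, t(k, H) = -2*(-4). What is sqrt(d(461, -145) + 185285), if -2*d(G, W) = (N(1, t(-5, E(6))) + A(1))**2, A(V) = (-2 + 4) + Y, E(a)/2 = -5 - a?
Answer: 7*sqrt(15122)/2 ≈ 430.40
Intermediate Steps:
E(a) = -10 - 2*a (E(a) = 2*(-5 - a) = -10 - 2*a)
t(k, H) = 8
Y = -5 (Y = -2 - 3 = -5)
N(p, X) = -6 (N(p, X) = -6 + 2*0 = -6 + 0 = -6)
A(V) = -3 (A(V) = (-2 + 4) - 5 = 2 - 5 = -3)
d(G, W) = -81/2 (d(G, W) = -(-6 - 3)**2/2 = -1/2*(-9)**2 = -1/2*81 = -81/2)
sqrt(d(461, -145) + 185285) = sqrt(-81/2 + 185285) = sqrt(370489/2) = 7*sqrt(15122)/2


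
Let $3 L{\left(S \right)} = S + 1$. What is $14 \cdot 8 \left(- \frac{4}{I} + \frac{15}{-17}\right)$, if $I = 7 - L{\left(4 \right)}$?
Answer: $- \frac{3108}{17} \approx -182.82$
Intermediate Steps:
$L{\left(S \right)} = \frac{1}{3} + \frac{S}{3}$ ($L{\left(S \right)} = \frac{S + 1}{3} = \frac{1 + S}{3} = \frac{1}{3} + \frac{S}{3}$)
$I = \frac{16}{3}$ ($I = 7 - \left(\frac{1}{3} + \frac{1}{3} \cdot 4\right) = 7 - \left(\frac{1}{3} + \frac{4}{3}\right) = 7 - \frac{5}{3} = \frac{16}{3} \approx 5.3333$)
$14 \cdot 8 \left(- \frac{4}{I} + \frac{15}{-17}\right) = 14 \cdot 8 \left(- \frac{4}{\frac{16}{3}} + \frac{15}{-17}\right) = 112 \left(\left(-4\right) \frac{3}{16} + 15 \left(- \frac{1}{17}\right)\right) = 112 \left(- \frac{3}{4} - \frac{15}{17}\right) = 112 \left(- \frac{111}{68}\right) = - \frac{3108}{17}$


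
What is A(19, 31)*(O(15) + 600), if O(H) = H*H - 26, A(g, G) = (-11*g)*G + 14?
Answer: -5165535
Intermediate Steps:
A(g, G) = 14 - 11*G*g (A(g, G) = -11*G*g + 14 = 14 - 11*G*g)
O(H) = -26 + H² (O(H) = H² - 26 = -26 + H²)
A(19, 31)*(O(15) + 600) = (14 - 11*31*19)*((-26 + 15²) + 600) = (14 - 6479)*((-26 + 225) + 600) = -6465*(199 + 600) = -6465*799 = -5165535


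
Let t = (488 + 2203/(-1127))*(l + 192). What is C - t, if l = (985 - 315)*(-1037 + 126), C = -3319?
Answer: 334235293081/1127 ≈ 2.9657e+8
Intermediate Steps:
l = -610370 (l = 670*(-911) = -610370)
t = -334239033594/1127 (t = (488 + 2203/(-1127))*(-610370 + 192) = (488 + 2203*(-1/1127))*(-610178) = (488 - 2203/1127)*(-610178) = (547773/1127)*(-610178) = -334239033594/1127 ≈ -2.9657e+8)
C - t = -3319 - 1*(-334239033594/1127) = -3319 + 334239033594/1127 = 334235293081/1127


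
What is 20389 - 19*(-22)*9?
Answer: 24151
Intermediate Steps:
20389 - 19*(-22)*9 = 20389 - (-418)*9 = 20389 - 1*(-3762) = 20389 + 3762 = 24151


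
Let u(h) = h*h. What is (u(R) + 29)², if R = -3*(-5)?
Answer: 64516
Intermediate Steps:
R = 15
u(h) = h²
(u(R) + 29)² = (15² + 29)² = (225 + 29)² = 254² = 64516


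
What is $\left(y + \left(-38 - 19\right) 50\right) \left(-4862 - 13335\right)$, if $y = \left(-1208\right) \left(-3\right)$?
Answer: $-14084478$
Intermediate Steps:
$y = 3624$
$\left(y + \left(-38 - 19\right) 50\right) \left(-4862 - 13335\right) = \left(3624 + \left(-38 - 19\right) 50\right) \left(-4862 - 13335\right) = \left(3624 - 2850\right) \left(-18197\right) = 774 \left(-18197\right) = -14084478$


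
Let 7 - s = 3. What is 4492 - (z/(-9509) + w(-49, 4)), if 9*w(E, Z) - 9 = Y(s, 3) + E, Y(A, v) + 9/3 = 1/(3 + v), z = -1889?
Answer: 2308920919/513486 ≈ 4496.6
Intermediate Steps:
s = 4 (s = 7 - 1*3 = 7 - 3 = 4)
Y(A, v) = -3 + 1/(3 + v)
w(E, Z) = 37/54 + E/9 (w(E, Z) = 1 + ((-8 - 3*3)/(3 + 3) + E)/9 = 1 + ((-8 - 9)/6 + E)/9 = 1 + ((1/6)*(-17) + E)/9 = 1 + (-17/6 + E)/9 = 1 + (-17/54 + E/9) = 37/54 + E/9)
4492 - (z/(-9509) + w(-49, 4)) = 4492 - (-1889/(-9509) + (37/54 + (1/9)*(-49))) = 4492 - (-1889*(-1/9509) + (37/54 - 49/9)) = 4492 - (1889/9509 - 257/54) = 4492 - 1*(-2341807/513486) = 4492 + 2341807/513486 = 2308920919/513486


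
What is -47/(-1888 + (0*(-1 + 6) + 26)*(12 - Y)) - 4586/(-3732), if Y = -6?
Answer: 1671881/1324860 ≈ 1.2619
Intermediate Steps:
-47/(-1888 + (0*(-1 + 6) + 26)*(12 - Y)) - 4586/(-3732) = -47/(-1888 + (0*(-1 + 6) + 26)*(12 - 1*(-6))) - 4586/(-3732) = -47/(-1888 + (0*5 + 26)*(12 + 6)) - 4586*(-1/3732) = -47/(-1888 + (0 + 26)*18) + 2293/1866 = -47/(-1888 + 26*18) + 2293/1866 = -47/(-1888 + 468) + 2293/1866 = -47/(-1420) + 2293/1866 = -47*(-1/1420) + 2293/1866 = 47/1420 + 2293/1866 = 1671881/1324860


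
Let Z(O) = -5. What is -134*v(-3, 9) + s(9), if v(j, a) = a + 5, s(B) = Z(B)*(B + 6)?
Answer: -1951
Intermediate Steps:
s(B) = -30 - 5*B (s(B) = -5*(B + 6) = -5*(6 + B) = -30 - 5*B)
v(j, a) = 5 + a
-134*v(-3, 9) + s(9) = -134*(5 + 9) + (-30 - 5*9) = -134*14 + (-30 - 45) = -1876 - 75 = -1951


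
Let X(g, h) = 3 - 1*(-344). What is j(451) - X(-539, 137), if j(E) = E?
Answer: 104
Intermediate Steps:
X(g, h) = 347 (X(g, h) = 3 + 344 = 347)
j(451) - X(-539, 137) = 451 - 1*347 = 451 - 347 = 104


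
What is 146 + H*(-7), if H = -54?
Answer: 524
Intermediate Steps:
146 + H*(-7) = 146 - 54*(-7) = 146 + 378 = 524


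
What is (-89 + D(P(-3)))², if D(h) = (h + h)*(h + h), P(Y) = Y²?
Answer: 55225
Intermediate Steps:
D(h) = 4*h² (D(h) = (2*h)*(2*h) = 4*h²)
(-89 + D(P(-3)))² = (-89 + 4*((-3)²)²)² = (-89 + 4*9²)² = (-89 + 4*81)² = (-89 + 324)² = 235² = 55225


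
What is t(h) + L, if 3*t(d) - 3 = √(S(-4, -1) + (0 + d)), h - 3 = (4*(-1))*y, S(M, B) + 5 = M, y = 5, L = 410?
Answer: 411 + I*√26/3 ≈ 411.0 + 1.6997*I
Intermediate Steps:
S(M, B) = -5 + M
h = -17 (h = 3 + (4*(-1))*5 = 3 - 4*5 = 3 - 20 = -17)
t(d) = 1 + √(-9 + d)/3 (t(d) = 1 + √((-5 - 4) + (0 + d))/3 = 1 + √(-9 + d)/3)
t(h) + L = (1 + √(-9 - 17)/3) + 410 = (1 + √(-26)/3) + 410 = (1 + (I*√26)/3) + 410 = (1 + I*√26/3) + 410 = 411 + I*√26/3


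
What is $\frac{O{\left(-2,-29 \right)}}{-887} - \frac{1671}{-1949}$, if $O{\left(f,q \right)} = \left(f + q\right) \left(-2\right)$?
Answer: $\frac{1361339}{1728763} \approx 0.78746$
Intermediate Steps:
$O{\left(f,q \right)} = - 2 f - 2 q$
$\frac{O{\left(-2,-29 \right)}}{-887} - \frac{1671}{-1949} = \frac{\left(-2\right) \left(-2\right) - -58}{-887} - \frac{1671}{-1949} = \left(4 + 58\right) \left(- \frac{1}{887}\right) - - \frac{1671}{1949} = 62 \left(- \frac{1}{887}\right) + \frac{1671}{1949} = - \frac{62}{887} + \frac{1671}{1949} = \frac{1361339}{1728763}$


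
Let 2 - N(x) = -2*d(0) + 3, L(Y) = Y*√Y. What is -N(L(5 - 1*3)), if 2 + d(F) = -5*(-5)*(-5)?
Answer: 255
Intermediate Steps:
d(F) = -127 (d(F) = -2 - 5*(-5)*(-5) = -2 + 25*(-5) = -2 - 125 = -127)
L(Y) = Y^(3/2)
N(x) = -255 (N(x) = 2 - (-2*(-127) + 3) = 2 - (254 + 3) = 2 - 1*257 = 2 - 257 = -255)
-N(L(5 - 1*3)) = -1*(-255) = 255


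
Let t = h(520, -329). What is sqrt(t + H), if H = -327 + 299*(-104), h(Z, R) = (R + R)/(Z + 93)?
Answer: I*sqrt(11808192641)/613 ≈ 177.27*I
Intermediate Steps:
h(Z, R) = 2*R/(93 + Z) (h(Z, R) = (2*R)/(93 + Z) = 2*R/(93 + Z))
H = -31423 (H = -327 - 31096 = -31423)
t = -658/613 (t = 2*(-329)/(93 + 520) = 2*(-329)/613 = 2*(-329)*(1/613) = -658/613 ≈ -1.0734)
sqrt(t + H) = sqrt(-658/613 - 31423) = sqrt(-19262957/613) = I*sqrt(11808192641)/613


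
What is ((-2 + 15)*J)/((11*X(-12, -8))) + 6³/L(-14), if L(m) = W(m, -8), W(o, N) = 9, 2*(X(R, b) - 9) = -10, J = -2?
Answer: 515/22 ≈ 23.409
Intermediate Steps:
X(R, b) = 4 (X(R, b) = 9 + (½)*(-10) = 9 - 5 = 4)
L(m) = 9
((-2 + 15)*J)/((11*X(-12, -8))) + 6³/L(-14) = ((-2 + 15)*(-2))/((11*4)) + 6³/9 = (13*(-2))/44 + 216*(⅑) = -26*1/44 + 24 = -13/22 + 24 = 515/22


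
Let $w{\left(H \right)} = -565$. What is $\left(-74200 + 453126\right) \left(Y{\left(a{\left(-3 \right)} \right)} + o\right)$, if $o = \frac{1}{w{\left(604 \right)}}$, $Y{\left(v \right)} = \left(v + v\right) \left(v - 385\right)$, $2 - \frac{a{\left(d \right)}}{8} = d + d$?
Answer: $- \frac{8796661369646}{565} \approx -1.5569 \cdot 10^{10}$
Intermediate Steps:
$a{\left(d \right)} = 16 - 16 d$ ($a{\left(d \right)} = 16 - 8 \left(d + d\right) = 16 - 8 \cdot 2 d = 16 - 16 d$)
$Y{\left(v \right)} = 2 v \left(-385 + v\right)$
$o = - \frac{1}{565}$ ($o = \frac{1}{-565} = - \frac{1}{565} \approx -0.0017699$)
$\left(-74200 + 453126\right) \left(Y{\left(a{\left(-3 \right)} \right)} + o\right) = \left(-74200 + 453126\right) \left(2 \left(16 - -48\right) \left(-385 + \left(16 - -48\right)\right) - \frac{1}{565}\right) = 378926 \left(2 \left(16 + 48\right) \left(-385 + \left(16 + 48\right)\right) - \frac{1}{565}\right) = 378926 \left(2 \cdot 64 \left(-385 + 64\right) - \frac{1}{565}\right) = 378926 \left(2 \cdot 64 \left(-321\right) - \frac{1}{565}\right) = 378926 \left(-41088 - \frac{1}{565}\right) = 378926 \left(- \frac{23214721}{565}\right) = - \frac{8796661369646}{565}$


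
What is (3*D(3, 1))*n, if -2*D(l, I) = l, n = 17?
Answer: -153/2 ≈ -76.500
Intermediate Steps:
D(l, I) = -l/2
(3*D(3, 1))*n = (3*(-1/2*3))*17 = (3*(-3/2))*17 = -9/2*17 = -153/2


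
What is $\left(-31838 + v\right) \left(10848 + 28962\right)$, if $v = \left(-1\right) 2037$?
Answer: $-1348563750$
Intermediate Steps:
$v = -2037$
$\left(-31838 + v\right) \left(10848 + 28962\right) = \left(-31838 - 2037\right) \left(10848 + 28962\right) = \left(-33875\right) 39810 = -1348563750$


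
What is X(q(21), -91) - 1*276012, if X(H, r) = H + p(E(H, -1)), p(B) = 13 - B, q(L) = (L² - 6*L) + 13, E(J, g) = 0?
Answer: -275671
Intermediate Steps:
q(L) = 13 + L² - 6*L
X(H, r) = 13 + H (X(H, r) = H + (13 - 1*0) = H + (13 + 0) = H + 13 = 13 + H)
X(q(21), -91) - 1*276012 = (13 + (13 + 21² - 6*21)) - 1*276012 = (13 + (13 + 441 - 126)) - 276012 = (13 + 328) - 276012 = 341 - 276012 = -275671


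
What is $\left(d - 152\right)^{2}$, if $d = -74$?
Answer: $51076$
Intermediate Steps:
$\left(d - 152\right)^{2} = \left(-74 - 152\right)^{2} = \left(-226\right)^{2} = 51076$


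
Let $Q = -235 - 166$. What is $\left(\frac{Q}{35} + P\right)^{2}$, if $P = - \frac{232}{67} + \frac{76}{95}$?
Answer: $\frac{1096338321}{5499025} \approx 199.37$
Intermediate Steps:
$P = - \frac{892}{335}$ ($P = \left(-232\right) \frac{1}{67} + 76 \cdot \frac{1}{95} = - \frac{232}{67} + \frac{4}{5} = - \frac{892}{335} \approx -2.6627$)
$Q = -401$
$\left(\frac{Q}{35} + P\right)^{2} = \left(- \frac{401}{35} - \frac{892}{335}\right)^{2} = \left(- \frac{33111}{2345}\right)^{2} = \frac{1096338321}{5499025}$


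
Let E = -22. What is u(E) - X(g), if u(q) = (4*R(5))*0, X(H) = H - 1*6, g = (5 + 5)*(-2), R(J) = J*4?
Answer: 26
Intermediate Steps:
R(J) = 4*J
g = -20 (g = 10*(-2) = -20)
X(H) = -6 + H (X(H) = H - 6 = -6 + H)
u(q) = 0 (u(q) = (4*(4*5))*0 = (4*20)*0 = 80*0 = 0)
u(E) - X(g) = 0 - (-6 - 20) = 0 - 1*(-26) = 0 + 26 = 26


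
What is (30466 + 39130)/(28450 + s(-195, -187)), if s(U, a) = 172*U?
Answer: -34798/2545 ≈ -13.673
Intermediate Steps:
(30466 + 39130)/(28450 + s(-195, -187)) = (30466 + 39130)/(28450 + 172*(-195)) = 69596/(28450 - 33540) = 69596/(-5090) = 69596*(-1/5090) = -34798/2545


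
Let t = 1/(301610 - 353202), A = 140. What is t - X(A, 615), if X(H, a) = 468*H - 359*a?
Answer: 8010431879/51592 ≈ 1.5527e+5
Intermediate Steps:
X(H, a) = -359*a + 468*H
t = -1/51592 (t = 1/(-51592) = -1/51592 ≈ -1.9383e-5)
t - X(A, 615) = -1/51592 - (-359*615 + 468*140) = -1/51592 - (-220785 + 65520) = -1/51592 - 1*(-155265) = -1/51592 + 155265 = 8010431879/51592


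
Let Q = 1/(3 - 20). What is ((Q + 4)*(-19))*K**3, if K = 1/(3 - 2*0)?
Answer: -1273/459 ≈ -2.7734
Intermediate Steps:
K = 1/3 (K = 1/(3 + 0) = 1/3 ≈ 0.33333)
Q = -1/17 (Q = 1/(-17) = -1/17 ≈ -0.058824)
((Q + 4)*(-19))*K**3 = ((-1/17 + 4)*(-19))*(1/3)**3 = ((67/17)*(-19))*(1/27) = -1273/17*1/27 = -1273/459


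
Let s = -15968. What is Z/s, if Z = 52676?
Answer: -13169/3992 ≈ -3.2988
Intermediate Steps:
Z/s = 52676/(-15968) = 52676*(-1/15968) = -13169/3992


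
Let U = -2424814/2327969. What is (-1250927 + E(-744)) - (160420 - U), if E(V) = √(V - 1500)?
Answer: -469367784151/332567 + 2*I*√561 ≈ -1.4113e+6 + 47.371*I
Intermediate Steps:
E(V) = √(-1500 + V)
U = -346402/332567 (U = -2424814*1/2327969 = -346402/332567 ≈ -1.0416)
(-1250927 + E(-744)) - (160420 - U) = (-1250927 + √(-1500 - 744)) - (160420 - 1*(-346402/332567)) = (-1250927 + √(-2244)) - (160420 + 346402/332567) = (-1250927 + 2*I*√561) - 1*53350744542/332567 = (-1250927 + 2*I*√561) - 53350744542/332567 = -469367784151/332567 + 2*I*√561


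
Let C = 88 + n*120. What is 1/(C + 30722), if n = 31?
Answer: 1/34530 ≈ 2.8960e-5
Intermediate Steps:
C = 3808 (C = 88 + 31*120 = 88 + 3720 = 3808)
1/(C + 30722) = 1/(3808 + 30722) = 1/34530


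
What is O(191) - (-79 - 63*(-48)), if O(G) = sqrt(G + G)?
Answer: -2945 + sqrt(382) ≈ -2925.5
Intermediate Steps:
O(G) = sqrt(2)*sqrt(G) (O(G) = sqrt(2*G) = sqrt(2)*sqrt(G))
O(191) - (-79 - 63*(-48)) = sqrt(2)*sqrt(191) - (-79 - 63*(-48)) = sqrt(382) - (-79 + 3024) = sqrt(382) - 1*2945 = sqrt(382) - 2945 = -2945 + sqrt(382)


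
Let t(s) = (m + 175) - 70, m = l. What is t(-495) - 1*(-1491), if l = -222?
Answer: 1374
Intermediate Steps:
m = -222
t(s) = -117 (t(s) = (-222 + 175) - 70 = -47 - 70 = -117)
t(-495) - 1*(-1491) = -117 - 1*(-1491) = -117 + 1491 = 1374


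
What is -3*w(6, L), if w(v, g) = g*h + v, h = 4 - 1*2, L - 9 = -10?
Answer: -12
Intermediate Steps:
L = -1 (L = 9 - 10 = -1)
h = 2 (h = 4 - 2 = 2)
w(v, g) = v + 2*g (w(v, g) = g*2 + v = 2*g + v = v + 2*g)
-3*w(6, L) = -3*(6 + 2*(-1)) = -3*(6 - 2) = -3*4 = -12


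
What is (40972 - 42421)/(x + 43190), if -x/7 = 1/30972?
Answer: -6411204/191097239 ≈ -0.033549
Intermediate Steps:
x = -7/30972 ≈ -0.00022601
(40972 - 42421)/(x + 43190) = (40972 - 42421)/(-7/30972 + 43190) = -1449/1337680673/30972 = -1449*30972/1337680673 = -6411204/191097239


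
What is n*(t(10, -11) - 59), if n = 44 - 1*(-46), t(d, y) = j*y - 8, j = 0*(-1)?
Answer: -6030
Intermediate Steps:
j = 0
t(d, y) = -8 (t(d, y) = 0*y - 8 = 0 - 8 = -8)
n = 90 (n = 44 + 46 = 90)
n*(t(10, -11) - 59) = 90*(-8 - 59) = 90*(-67) = -6030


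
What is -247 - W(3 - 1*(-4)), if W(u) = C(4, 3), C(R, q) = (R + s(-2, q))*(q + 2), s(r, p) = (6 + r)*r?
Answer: -227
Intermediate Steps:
s(r, p) = r*(6 + r)
C(R, q) = (-8 + R)*(2 + q) (C(R, q) = (R - 2*(6 - 2))*(q + 2) = (R - 2*4)*(2 + q) = (R - 8)*(2 + q) = (-8 + R)*(2 + q))
W(u) = -20 (W(u) = -16 - 8*3 + 2*4 + 4*3 = -16 - 24 + 8 + 12 = -20)
-247 - W(3 - 1*(-4)) = -247 - 1*(-20) = -247 + 20 = -227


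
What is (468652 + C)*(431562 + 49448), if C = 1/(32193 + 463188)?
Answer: 111671905187617130/495381 ≈ 2.2543e+11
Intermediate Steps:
C = 1/495381 ≈ 2.0186e-6
(468652 + C)*(431562 + 49448) = (468652 + 1/495381)*(431562 + 49448) = (232161296413/495381)*481010 = 111671905187617130/495381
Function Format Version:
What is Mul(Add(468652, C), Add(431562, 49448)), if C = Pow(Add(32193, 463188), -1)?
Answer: Rational(111671905187617130, 495381) ≈ 2.2543e+11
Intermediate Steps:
C = Rational(1, 495381) (C = Pow(495381, -1) = Rational(1, 495381) ≈ 2.0186e-6)
Mul(Add(468652, C), Add(431562, 49448)) = Mul(Add(468652, Rational(1, 495381)), Add(431562, 49448)) = Mul(Rational(232161296413, 495381), 481010) = Rational(111671905187617130, 495381)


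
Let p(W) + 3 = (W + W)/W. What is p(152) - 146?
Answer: -147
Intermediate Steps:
p(W) = -1 (p(W) = -3 + (W + W)/W = -3 + (2*W)/W = -3 + 2 = -1)
p(152) - 146 = -1 - 146 = -147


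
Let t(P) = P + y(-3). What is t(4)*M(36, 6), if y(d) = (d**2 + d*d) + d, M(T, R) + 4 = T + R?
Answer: 722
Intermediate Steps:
M(T, R) = -4 + R + T (M(T, R) = -4 + (T + R) = -4 + (R + T) = -4 + R + T)
y(d) = d + 2*d**2 (y(d) = (d**2 + d**2) + d = 2*d**2 + d = d + 2*d**2)
t(P) = 15 + P (t(P) = P - 3*(1 + 2*(-3)) = P - 3*(1 - 6) = P - 3*(-5) = P + 15 = 15 + P)
t(4)*M(36, 6) = (15 + 4)*(-4 + 6 + 36) = 19*38 = 722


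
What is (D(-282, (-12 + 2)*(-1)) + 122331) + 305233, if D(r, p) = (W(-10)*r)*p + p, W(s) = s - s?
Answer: 427574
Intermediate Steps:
W(s) = 0
D(r, p) = p (D(r, p) = (0*r)*p + p = 0*p + p = 0 + p = p)
(D(-282, (-12 + 2)*(-1)) + 122331) + 305233 = ((-12 + 2)*(-1) + 122331) + 305233 = (-10*(-1) + 122331) + 305233 = (10 + 122331) + 305233 = 122341 + 305233 = 427574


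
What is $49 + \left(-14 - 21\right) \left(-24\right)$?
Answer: $889$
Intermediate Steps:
$49 + \left(-14 - 21\right) \left(-24\right) = 49 - -840 = 49 + 840 = 889$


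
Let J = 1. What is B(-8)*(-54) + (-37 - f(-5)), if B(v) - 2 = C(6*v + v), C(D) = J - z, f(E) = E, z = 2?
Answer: -86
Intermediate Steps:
C(D) = -1 (C(D) = 1 - 1*2 = 1 - 2 = -1)
B(v) = 1 (B(v) = 2 - 1 = 1)
B(-8)*(-54) + (-37 - f(-5)) = 1*(-54) + (-37 - 1*(-5)) = -54 + (-37 + 5) = -54 - 32 = -86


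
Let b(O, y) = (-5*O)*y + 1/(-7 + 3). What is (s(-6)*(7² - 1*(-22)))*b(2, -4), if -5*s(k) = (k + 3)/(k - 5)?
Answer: -33867/220 ≈ -153.94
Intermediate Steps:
b(O, y) = -¼ - 5*O*y (b(O, y) = -5*O*y + 1/(-4) = -5*O*y - ¼ = -¼ - 5*O*y)
s(k) = -(3 + k)/(5*(-5 + k)) (s(k) = -(k + 3)/(5*(k - 5)) = -(3 + k)/(5*(-5 + k)))
(s(-6)*(7² - 1*(-22)))*b(2, -4) = (((-3 - 1*(-6))/(5*(-5 - 6)))*(7² - 1*(-22)))*(-¼ - 5*2*(-4)) = (((⅕)*(-3 + 6)/(-11))*(49 + 22))*(-¼ + 40) = (((⅕)*(-1/11)*3)*71)*(159/4) = -3/55*71*(159/4) = -213/55*159/4 = -33867/220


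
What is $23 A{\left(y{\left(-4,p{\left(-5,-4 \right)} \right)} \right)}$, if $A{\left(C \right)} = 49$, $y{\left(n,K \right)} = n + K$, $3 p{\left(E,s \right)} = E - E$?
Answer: $1127$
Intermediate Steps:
$p{\left(E,s \right)} = 0$ ($p{\left(E,s \right)} = \frac{E - E}{3} = \frac{1}{3} \cdot 0 = 0$)
$y{\left(n,K \right)} = K + n$
$23 A{\left(y{\left(-4,p{\left(-5,-4 \right)} \right)} \right)} = 23 \cdot 49 = 1127$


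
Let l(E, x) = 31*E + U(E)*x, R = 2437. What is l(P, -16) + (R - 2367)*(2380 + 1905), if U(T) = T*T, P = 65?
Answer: 234365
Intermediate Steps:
U(T) = T²
l(E, x) = 31*E + x*E² (l(E, x) = 31*E + E²*x = 31*E + x*E²)
l(P, -16) + (R - 2367)*(2380 + 1905) = 65*(31 + 65*(-16)) + (2437 - 2367)*(2380 + 1905) = 65*(31 - 1040) + 70*4285 = 65*(-1009) + 299950 = -65585 + 299950 = 234365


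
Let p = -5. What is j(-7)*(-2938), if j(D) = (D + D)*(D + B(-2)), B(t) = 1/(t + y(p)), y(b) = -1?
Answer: -904904/3 ≈ -3.0163e+5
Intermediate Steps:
B(t) = 1/(-1 + t) (B(t) = 1/(t - 1) = 1/(-1 + t))
j(D) = 2*D*(-⅓ + D) (j(D) = (D + D)*(D + 1/(-1 - 2)) = (2*D)*(D + 1/(-3)) = (2*D)*(D - ⅓) = (2*D)*(-⅓ + D) = 2*D*(-⅓ + D))
j(-7)*(-2938) = ((⅔)*(-7)*(-1 + 3*(-7)))*(-2938) = ((⅔)*(-7)*(-1 - 21))*(-2938) = ((⅔)*(-7)*(-22))*(-2938) = (308/3)*(-2938) = -904904/3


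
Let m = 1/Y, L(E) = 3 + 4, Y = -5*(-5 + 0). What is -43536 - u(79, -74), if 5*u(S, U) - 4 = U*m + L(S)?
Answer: -5442201/125 ≈ -43538.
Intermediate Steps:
Y = 25 (Y = -5*(-5) = 25)
L(E) = 7
m = 1/25 ≈ 0.040000
u(S, U) = 11/5 + U/125 (u(S, U) = 4/5 + (U*(1/25) + 7)/5 = 4/5 + (U/25 + 7)/5 = 4/5 + (7 + U/25)/5 = 4/5 + (7/5 + U/125) = 11/5 + U/125)
-43536 - u(79, -74) = -43536 - (11/5 + (1/125)*(-74)) = -43536 - (11/5 - 74/125) = -43536 - 1*201/125 = -43536 - 201/125 = -5442201/125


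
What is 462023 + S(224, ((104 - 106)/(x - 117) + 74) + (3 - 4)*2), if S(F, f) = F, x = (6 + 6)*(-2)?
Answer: 462247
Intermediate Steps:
x = -24 (x = 12*(-2) = -24)
462023 + S(224, ((104 - 106)/(x - 117) + 74) + (3 - 4)*2) = 462023 + 224 = 462247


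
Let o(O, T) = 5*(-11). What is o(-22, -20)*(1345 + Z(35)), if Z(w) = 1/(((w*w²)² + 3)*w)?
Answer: -951899898819111/12867859396 ≈ -73975.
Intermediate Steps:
o(O, T) = -55
Z(w) = 1/(w*(3 + w⁶)) (Z(w) = 1/(((w³)² + 3)*w) = 1/((w⁶ + 3)*w) = 1/((3 + w⁶)*w) = 1/(w*(3 + w⁶)))
o(-22, -20)*(1345 + Z(35)) = -55*(1345 + 1/(35*(3 + 35⁶))) = -55*(1345 + 1/(35*(3 + 1838265625))) = -55*(1345 + (1/35)/1838265628) = -55*(1345 + (1/35)*(1/1838265628)) = -55*(1345 + 1/64339296980) = -55*86536354438101/64339296980 = -951899898819111/12867859396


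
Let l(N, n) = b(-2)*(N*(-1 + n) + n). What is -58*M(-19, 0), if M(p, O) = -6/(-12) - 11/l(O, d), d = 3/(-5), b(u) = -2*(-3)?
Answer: -1856/9 ≈ -206.22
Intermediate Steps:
b(u) = 6
d = -⅗ (d = 3*(-⅕) = -⅗ ≈ -0.60000)
l(N, n) = 6*n + 6*N*(-1 + n) (l(N, n) = 6*(N*(-1 + n) + n) = 6*(n + N*(-1 + n)) = 6*n + 6*N*(-1 + n))
M(p, O) = ½ - 11/(-18/5 - 48*O/5) (M(p, O) = -6/(-12) - 11/(-6*O + 6*(-⅗) + 6*O*(-⅗)) = -6*(-1/12) - 11/(-6*O - 18/5 - 18*O/5) = ½ - 11/(-18/5 - 48*O/5))
-58*M(-19, 0) = -232*(8 + 3*0)/(3*(3 + 8*0)) = -232*(8 + 0)/(3*(3 + 0)) = -232*8/(3*3) = -58*32/9 = -1856/9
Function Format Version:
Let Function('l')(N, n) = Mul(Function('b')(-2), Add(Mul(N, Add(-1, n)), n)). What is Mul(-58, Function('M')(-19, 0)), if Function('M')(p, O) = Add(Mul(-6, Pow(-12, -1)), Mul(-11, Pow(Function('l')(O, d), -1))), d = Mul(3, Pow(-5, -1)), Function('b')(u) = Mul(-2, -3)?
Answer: Rational(-1856, 9) ≈ -206.22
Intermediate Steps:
Function('b')(u) = 6
d = Rational(-3, 5) (d = Mul(3, Rational(-1, 5)) = Rational(-3, 5) ≈ -0.60000)
Function('l')(N, n) = Add(Mul(6, n), Mul(6, N, Add(-1, n))) (Function('l')(N, n) = Mul(6, Add(Mul(N, Add(-1, n)), n)) = Mul(6, Add(n, Mul(N, Add(-1, n)))) = Add(Mul(6, n), Mul(6, N, Add(-1, n))))
Function('M')(p, O) = Add(Rational(1, 2), Mul(-11, Pow(Add(Rational(-18, 5), Mul(Rational(-48, 5), O)), -1))) (Function('M')(p, O) = Add(Mul(-6, Pow(-12, -1)), Mul(-11, Pow(Add(Mul(-6, O), Mul(6, Rational(-3, 5)), Mul(6, O, Rational(-3, 5))), -1))) = Add(Mul(-6, Rational(-1, 12)), Mul(-11, Pow(Add(Mul(-6, O), Rational(-18, 5), Mul(Rational(-18, 5), O)), -1))) = Add(Rational(1, 2), Mul(-11, Pow(Add(Rational(-18, 5), Mul(Rational(-48, 5), O)), -1))))
Mul(-58, Function('M')(-19, 0)) = Mul(-58, Mul(Rational(4, 3), Pow(Add(3, Mul(8, 0)), -1), Add(8, Mul(3, 0)))) = Mul(-58, Mul(Rational(4, 3), Pow(Add(3, 0), -1), Add(8, 0))) = Mul(-58, Mul(Rational(4, 3), Pow(3, -1), 8)) = Mul(-58, Mul(Rational(4, 3), Rational(1, 3), 8)) = Mul(-58, Rational(32, 9)) = Rational(-1856, 9)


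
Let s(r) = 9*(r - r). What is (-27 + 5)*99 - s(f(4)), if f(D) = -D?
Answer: -2178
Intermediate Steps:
s(r) = 0 (s(r) = 9*0 = 0)
(-27 + 5)*99 - s(f(4)) = (-27 + 5)*99 - 1*0 = -22*99 + 0 = -2178 + 0 = -2178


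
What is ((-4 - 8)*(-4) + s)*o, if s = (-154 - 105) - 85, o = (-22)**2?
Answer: -143264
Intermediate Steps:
o = 484
s = -344 (s = -259 - 85 = -344)
((-4 - 8)*(-4) + s)*o = ((-4 - 8)*(-4) - 344)*484 = (-12*(-4) - 344)*484 = (48 - 344)*484 = -296*484 = -143264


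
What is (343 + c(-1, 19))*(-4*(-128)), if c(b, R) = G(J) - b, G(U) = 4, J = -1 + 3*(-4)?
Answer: 178176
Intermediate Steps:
J = -13 (J = -1 - 12 = -13)
c(b, R) = 4 - b
(343 + c(-1, 19))*(-4*(-128)) = (343 + (4 - 1*(-1)))*(-4*(-128)) = (343 + (4 + 1))*512 = (343 + 5)*512 = 348*512 = 178176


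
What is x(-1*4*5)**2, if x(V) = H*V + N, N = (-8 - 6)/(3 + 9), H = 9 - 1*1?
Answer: 935089/36 ≈ 25975.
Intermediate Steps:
H = 8 (H = 9 - 1 = 8)
N = -7/6 (N = -14/12 = -14*1/12 = -7/6 ≈ -1.1667)
x(V) = -7/6 + 8*V (x(V) = 8*V - 7/6 = -7/6 + 8*V)
x(-1*4*5)**2 = (-7/6 + 8*(-1*4*5))**2 = (-7/6 + 8*(-4*5))**2 = (-7/6 + 8*(-20))**2 = (-7/6 - 160)**2 = (-967/6)**2 = 935089/36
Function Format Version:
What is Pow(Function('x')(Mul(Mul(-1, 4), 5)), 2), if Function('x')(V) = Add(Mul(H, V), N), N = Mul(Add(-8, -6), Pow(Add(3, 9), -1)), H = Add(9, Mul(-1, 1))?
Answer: Rational(935089, 36) ≈ 25975.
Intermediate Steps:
H = 8 (H = Add(9, -1) = 8)
N = Rational(-7, 6) (N = Mul(-14, Pow(12, -1)) = Mul(-14, Rational(1, 12)) = Rational(-7, 6) ≈ -1.1667)
Function('x')(V) = Add(Rational(-7, 6), Mul(8, V)) (Function('x')(V) = Add(Mul(8, V), Rational(-7, 6)) = Add(Rational(-7, 6), Mul(8, V)))
Pow(Function('x')(Mul(Mul(-1, 4), 5)), 2) = Pow(Add(Rational(-7, 6), Mul(8, Mul(Mul(-1, 4), 5))), 2) = Pow(Add(Rational(-7, 6), Mul(8, Mul(-4, 5))), 2) = Pow(Add(Rational(-7, 6), Mul(8, -20)), 2) = Pow(Add(Rational(-7, 6), -160), 2) = Pow(Rational(-967, 6), 2) = Rational(935089, 36)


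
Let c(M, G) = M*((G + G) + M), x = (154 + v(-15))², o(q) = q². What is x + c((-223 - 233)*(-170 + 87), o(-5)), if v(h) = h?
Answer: 1434382825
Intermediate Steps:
x = 19321 (x = (154 - 15)² = 139² = 19321)
c(M, G) = M*(M + 2*G) (c(M, G) = M*(2*G + M) = M*(M + 2*G))
x + c((-223 - 233)*(-170 + 87), o(-5)) = 19321 + ((-223 - 233)*(-170 + 87))*((-223 - 233)*(-170 + 87) + 2*(-5)²) = 19321 + (-456*(-83))*(-456*(-83) + 2*25) = 19321 + 37848*(37848 + 50) = 19321 + 37848*37898 = 19321 + 1434363504 = 1434382825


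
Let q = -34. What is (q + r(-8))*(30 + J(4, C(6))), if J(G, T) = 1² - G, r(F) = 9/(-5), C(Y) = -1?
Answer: -4833/5 ≈ -966.60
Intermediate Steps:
r(F) = -9/5 (r(F) = 9*(-⅕) = -9/5)
J(G, T) = 1 - G
(q + r(-8))*(30 + J(4, C(6))) = (-34 - 9/5)*(30 + (1 - 1*4)) = -179*(30 + (1 - 4))/5 = -179*(30 - 3)/5 = -179/5*27 = -4833/5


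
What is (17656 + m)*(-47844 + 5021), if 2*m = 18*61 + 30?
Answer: -780235060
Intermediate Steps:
m = 564 (m = (18*61 + 30)/2 = (1098 + 30)/2 = (½)*1128 = 564)
(17656 + m)*(-47844 + 5021) = (17656 + 564)*(-47844 + 5021) = 18220*(-42823) = -780235060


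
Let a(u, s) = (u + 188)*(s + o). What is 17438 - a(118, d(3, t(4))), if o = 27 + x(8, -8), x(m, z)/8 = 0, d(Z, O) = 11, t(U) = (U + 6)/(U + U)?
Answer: 5810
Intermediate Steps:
t(U) = (6 + U)/(2*U) (t(U) = (6 + U)/((2*U)) = (6 + U)*(1/(2*U)) = (6 + U)/(2*U))
x(m, z) = 0 (x(m, z) = 8*0 = 0)
o = 27 (o = 27 + 0 = 27)
a(u, s) = (27 + s)*(188 + u) (a(u, s) = (u + 188)*(s + 27) = (188 + u)*(27 + s) = (27 + s)*(188 + u))
17438 - a(118, d(3, t(4))) = 17438 - (5076 + 27*118 + 188*11 + 11*118) = 17438 - (5076 + 3186 + 2068 + 1298) = 17438 - 1*11628 = 17438 - 11628 = 5810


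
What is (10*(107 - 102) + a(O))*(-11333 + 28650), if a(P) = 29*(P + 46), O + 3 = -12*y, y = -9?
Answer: 76696993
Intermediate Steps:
O = 105 (O = -3 - 12*(-9) = -3 + 108 = 105)
a(P) = 1334 + 29*P (a(P) = 29*(46 + P) = 1334 + 29*P)
(10*(107 - 102) + a(O))*(-11333 + 28650) = (10*(107 - 102) + (1334 + 29*105))*(-11333 + 28650) = (10*5 + (1334 + 3045))*17317 = (50 + 4379)*17317 = 4429*17317 = 76696993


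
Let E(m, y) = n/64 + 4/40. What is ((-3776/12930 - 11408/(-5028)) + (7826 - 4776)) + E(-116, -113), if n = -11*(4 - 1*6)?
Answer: 88197373691/28894240 ≈ 3052.4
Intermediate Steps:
n = 22 (n = -11*(4 - 6) = -11*(-2) = 22)
E(m, y) = 71/160 (E(m, y) = 22/64 + 4/40 = 22*(1/64) + 4*(1/40) = 11/32 + 1/10 = 71/160)
((-3776/12930 - 11408/(-5028)) + (7826 - 4776)) + E(-116, -113) = ((-3776/12930 - 11408/(-5028)) + (7826 - 4776)) + 71/160 = ((-3776*1/12930 - 11408*(-1/5028)) + 3050) + 71/160 = ((-1888/6465 + 2852/1257) + 3050) + 71/160 = (1784996/902945 + 3050) + 71/160 = 2755767246/902945 + 71/160 = 88197373691/28894240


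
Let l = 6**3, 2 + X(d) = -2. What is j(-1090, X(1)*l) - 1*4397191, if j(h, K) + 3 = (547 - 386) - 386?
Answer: -4397419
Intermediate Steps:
X(d) = -4 (X(d) = -2 - 2 = -4)
l = 216
j(h, K) = -228 (j(h, K) = -3 + ((547 - 386) - 386) = -3 + (161 - 386) = -3 - 225 = -228)
j(-1090, X(1)*l) - 1*4397191 = -228 - 1*4397191 = -228 - 4397191 = -4397419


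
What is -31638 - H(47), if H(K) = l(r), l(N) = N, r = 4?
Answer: -31642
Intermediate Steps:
H(K) = 4
-31638 - H(47) = -31638 - 1*4 = -31638 - 4 = -31642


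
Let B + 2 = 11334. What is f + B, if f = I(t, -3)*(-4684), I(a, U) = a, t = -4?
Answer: 30068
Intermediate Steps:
B = 11332 (B = -2 + 11334 = 11332)
f = 18736 (f = -4*(-4684) = 18736)
f + B = 18736 + 11332 = 30068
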